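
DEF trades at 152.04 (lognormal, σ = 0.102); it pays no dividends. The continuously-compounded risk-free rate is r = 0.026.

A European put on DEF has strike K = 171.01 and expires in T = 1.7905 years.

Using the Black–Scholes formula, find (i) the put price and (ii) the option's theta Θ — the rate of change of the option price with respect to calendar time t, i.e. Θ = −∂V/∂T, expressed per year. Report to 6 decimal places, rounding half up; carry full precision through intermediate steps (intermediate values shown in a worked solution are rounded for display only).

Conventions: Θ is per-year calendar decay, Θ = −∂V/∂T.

σ√T = 0.102·√1.7905 = 0.136486
d₁ = (ln(S/K) + (r+σ²/2)T) / (σ√T) = (ln(152.04/171.01) + (0.026+0.102²/2)·1.7905) / 0.136486 = (-0.117578 + 0.055867) / 0.136486 = -0.452144
d₂ = d₁ − σ√T = -0.452144 − 0.136486 = -0.588630
e^{−rT} = 0.954514
N(−d₁) = 0.674417,  N(−d₂) = 0.721945
Put price V = K·e^{−rT}·N(−d₂) − S·N(−d₁) = 117.844142 − 102.538415 = 15.305727
φ(d₁) = (1/√(2π))·e^{−d₁²/2} = 0.360178
Θ = −S·φ(d₁)·σ/(2√T) + r·K·e^{−rT}·N(−d₂) = −2.087174 + 3.063948 = 0.976774

price = 15.305727
Θ = 0.976774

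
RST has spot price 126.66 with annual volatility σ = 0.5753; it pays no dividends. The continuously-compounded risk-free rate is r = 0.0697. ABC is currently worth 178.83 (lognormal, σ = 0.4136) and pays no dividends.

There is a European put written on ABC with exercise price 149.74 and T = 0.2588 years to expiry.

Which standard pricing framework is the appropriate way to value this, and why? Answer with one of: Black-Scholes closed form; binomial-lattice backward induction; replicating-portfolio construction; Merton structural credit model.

framework: Black-Scholes closed form

Key observation: a European claim on ABC (strike 149.74) — a lognormal (GBM) underlying with constant rate and volatility — has an exact closed-form value; no lattice or capital structure is involved.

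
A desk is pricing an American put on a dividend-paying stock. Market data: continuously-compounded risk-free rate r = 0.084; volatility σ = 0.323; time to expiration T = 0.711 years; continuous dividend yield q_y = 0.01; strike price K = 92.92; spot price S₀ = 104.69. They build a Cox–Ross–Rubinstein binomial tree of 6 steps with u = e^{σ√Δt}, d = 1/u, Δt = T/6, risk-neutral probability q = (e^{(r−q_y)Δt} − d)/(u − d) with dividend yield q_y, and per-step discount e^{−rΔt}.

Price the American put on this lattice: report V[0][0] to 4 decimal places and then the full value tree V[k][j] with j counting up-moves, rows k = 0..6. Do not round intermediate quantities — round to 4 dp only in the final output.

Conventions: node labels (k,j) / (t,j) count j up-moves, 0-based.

Δt=0.11850, u=1.11761, d=0.89477, q=0.51176, disc=e^(-rΔt)=0.99010
k=6 terminal: V=max(K-S,0) → 39.1955 25.8157 9.1039 0.0000 0.0000 0.0000 0.0000
k=5: j=0 S=60.0429 intr=32.8771 cont=32.0279 V=32.8771[EX]; j=1 S=74.9961 intr=17.9239 cont=17.0923 V=17.9239[EX]; j=2 S=93.6734 intr=0.0000 cont=4.4009 V=4.4009[hold]; j=3 S=117.0022 intr=0.0000 cont=0.0000 V=0.0000[hold]; j=4 S=146.1408 intr=0.0000 cont=0.0000 V=0.0000[hold]; j=5 S=182.5362 intr=0.0000 cont=0.0000 V=0.0000[hold]
k=4: j=0 S=67.1043 intr=25.8157 cont=24.9749 V=25.8157[EX]; j=1 S=83.8161 intr=9.1039 cont=10.8944 V=10.8944[hold]; j=2 S=104.6900 intr=0.0000 cont=2.1274 V=2.1274[hold]; j=3 S=130.7623 intr=0.0000 cont=0.0000 V=0.0000[hold]; j=4 S=163.3278 intr=0.0000 cont=0.0000 V=0.0000[hold]
k=3: j=0 S=74.9961 intr=17.9239 cont=17.9996 V=17.9996[hold]; j=1 S=93.6734 intr=0.0000 cont=6.3444 V=6.3444[hold]; j=2 S=117.0022 intr=0.0000 cont=1.0284 V=1.0284[hold]; j=3 S=146.1408 intr=0.0000 cont=0.0000 V=0.0000[hold]
k=2: j=0 S=83.8161 intr=9.1039 cont=11.9158 V=11.9158[hold]; j=1 S=104.6900 intr=0.0000 cont=3.5880 V=3.5880[hold]; j=2 S=130.7623 intr=0.0000 cont=0.4971 V=0.4971[hold]
k=1: j=0 S=93.6734 intr=0.0000 cont=7.5782 V=7.5782[hold]; j=1 S=117.0022 intr=0.0000 cont=1.9864 V=1.9864[hold]
k=0: j=0 S=104.6900 intr=0.0000 cont=4.6698 V=4.6698[hold]

price = 4.6698
tree:
4.6698
7.5782 1.9864
11.9158 3.5880 0.4971
17.9996 6.3444 1.0284 0.0000
25.8157 10.8944 2.1274 0.0000 0.0000
32.8771 17.9239 4.4009 0.0000 0.0000 0.0000
39.1955 25.8157 9.1039 0.0000 0.0000 0.0000 0.0000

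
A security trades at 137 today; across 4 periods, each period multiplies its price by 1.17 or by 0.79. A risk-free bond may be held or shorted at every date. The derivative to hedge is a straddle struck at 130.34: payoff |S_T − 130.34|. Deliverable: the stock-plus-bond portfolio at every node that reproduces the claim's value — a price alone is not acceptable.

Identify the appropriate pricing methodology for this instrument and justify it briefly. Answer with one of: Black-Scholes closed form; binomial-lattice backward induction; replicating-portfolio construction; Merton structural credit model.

framework: replicating-portfolio construction

Key observation: the task asks for the hedge itself — share and bond holdings at every node of the 4-period tree on spot 137 with factors 1.17/0.79 — which is exactly what the replicating-portfolio construction produces.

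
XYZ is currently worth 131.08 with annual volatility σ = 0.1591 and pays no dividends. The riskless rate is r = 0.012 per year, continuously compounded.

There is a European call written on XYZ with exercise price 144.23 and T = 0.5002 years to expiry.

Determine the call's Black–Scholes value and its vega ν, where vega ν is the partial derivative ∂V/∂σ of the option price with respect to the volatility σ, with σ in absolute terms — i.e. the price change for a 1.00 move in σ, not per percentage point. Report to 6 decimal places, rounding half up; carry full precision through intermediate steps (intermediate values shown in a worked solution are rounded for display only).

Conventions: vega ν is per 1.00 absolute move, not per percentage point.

price = 1.864713
ν = 28.125826

σ√T = 0.1591·√0.5002 = 0.112523
d₁ = (ln(S/K) + (r+σ²/2)T) / (σ√T) = (ln(131.08/144.23) + (0.012+0.1591²/2)·0.5002) / 0.112523 = (-0.095601 + 0.012333) / 0.112523 = -0.740010
d₂ = d₁ − σ√T = -0.740010 − 0.112523 = -0.852533
e^{−rT} = 0.994016
N(d₁) = 0.229647,  N(d₂) = 0.196959
Call price V = S·N(d₁) − K·e^{−rT}·N(d₂) = 30.102122 − 28.237409 = 1.864713
φ(d₁) = (1/√(2π))·e^{−d₁²/2} = 0.303387
ν = S·φ(d₁)·√T = 28.125826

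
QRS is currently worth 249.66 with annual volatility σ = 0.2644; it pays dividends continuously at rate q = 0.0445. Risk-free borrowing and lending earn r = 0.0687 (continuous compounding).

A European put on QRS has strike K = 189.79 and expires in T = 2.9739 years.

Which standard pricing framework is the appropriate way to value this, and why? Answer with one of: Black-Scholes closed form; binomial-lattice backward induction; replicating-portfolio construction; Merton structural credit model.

framework: Black-Scholes closed form

Key observation: with QRS following a GBM at constant σ and r, the European put struck at 189.79 prices in closed form — nothing here needs a stepwise model or a balance sheet.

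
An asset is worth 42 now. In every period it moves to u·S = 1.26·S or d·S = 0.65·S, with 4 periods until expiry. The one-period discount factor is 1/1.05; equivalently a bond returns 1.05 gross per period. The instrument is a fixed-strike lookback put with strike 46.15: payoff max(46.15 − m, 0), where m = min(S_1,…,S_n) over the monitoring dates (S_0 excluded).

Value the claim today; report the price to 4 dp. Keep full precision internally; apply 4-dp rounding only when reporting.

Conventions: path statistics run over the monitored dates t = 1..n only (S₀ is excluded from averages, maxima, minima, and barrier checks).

With p* = (R−d)/(u−d) = 0.6557, sum probability × payoff across the paths and divide by R^4.
Enumerate all 2^4 = 16 price paths (U = up ×1.26, D = down ×0.65); each path with k up-moves has probability p*^k·(1−p*)^(4−k).
DDDD: m=7.4973, payoff=38.6527, prob=0.014046
UDDD: m=14.5332, payoff=31.6168, prob=0.026755
DUDD: m=14.5332, payoff=31.6168, prob=0.026755
UUDD: m=28.1720, payoff=17.9780, prob=0.050961
DDUD: m=14.5332, payoff=31.6168, prob=0.026755
UDUD: m=28.1720, payoff=17.9780, prob=0.050961
DUUD: m=27.3000, payoff=18.8500, prob=0.050961
UUUD: m=52.9200, payoff=0.0000, prob=0.097069
DDDU: m=11.5343, payoff=34.6157, prob=0.026755
UDDU: m=22.3587, payoff=23.7913, prob=0.050961
DUDU: m=22.3587, payoff=23.7913, prob=0.050961
UUDU: m=43.3415, payoff=2.8085, prob=0.097069
DDUU: m=17.7450, payoff=28.4050, prob=0.050961
UDUU: m=34.3980, payoff=11.7520, prob=0.097069
DUUU: m=27.3000, payoff=18.8500, prob=0.097069
UUUU: m=52.9200, payoff=0.0000, prob=0.184893
Price = Σ prob·payoff / R^4 = 13.915259 / 1.215506 = 11.4481

price = 11.4481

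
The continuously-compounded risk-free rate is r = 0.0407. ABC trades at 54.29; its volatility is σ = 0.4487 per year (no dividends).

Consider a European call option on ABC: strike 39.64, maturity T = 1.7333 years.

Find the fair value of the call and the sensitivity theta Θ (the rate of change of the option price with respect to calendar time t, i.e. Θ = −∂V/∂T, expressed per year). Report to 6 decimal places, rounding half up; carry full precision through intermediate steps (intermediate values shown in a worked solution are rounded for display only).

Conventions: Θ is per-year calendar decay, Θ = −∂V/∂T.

price = 21.350697
Θ = -3.317790

σ√T = 0.4487·√1.7333 = 0.590735
d₁ = (ln(S/K) + (r+σ²/2)T) / (σ√T) = (ln(54.29/39.64) + (0.0407+0.4487²/2)·1.7333) / 0.590735 = (0.314501 + 0.245029) / 0.590735 = 0.947177
d₂ = d₁ − σ√T = 0.947177 − 0.590735 = 0.356441
e^{−rT} = 0.931886
N(d₁) = 0.828226,  N(d₂) = 0.639245
Call price V = S·N(d₁) − K·e^{−rT}·N(d₂) = 44.964370 − 23.613673 = 21.350697
φ(d₁) = (1/√(2π))·e^{−d₁²/2} = 0.254740
Θ = −S·φ(d₁)·σ/(2√T) − r·K·e^{−rT}·N(d₂) = −2.356714 − 0.961076 = -3.317790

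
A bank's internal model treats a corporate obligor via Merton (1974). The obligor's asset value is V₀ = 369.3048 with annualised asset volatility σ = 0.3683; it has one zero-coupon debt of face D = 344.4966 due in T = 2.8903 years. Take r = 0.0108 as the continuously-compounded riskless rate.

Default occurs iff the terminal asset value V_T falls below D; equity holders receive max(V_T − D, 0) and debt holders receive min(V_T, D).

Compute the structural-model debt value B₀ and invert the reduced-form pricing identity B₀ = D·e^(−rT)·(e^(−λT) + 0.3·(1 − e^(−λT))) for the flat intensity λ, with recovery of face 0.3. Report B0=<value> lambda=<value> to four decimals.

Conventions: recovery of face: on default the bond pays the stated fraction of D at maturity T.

B0=264.1121 lambda=0.1227

Apply the equity-as-call identities (strike 344.4966, horizon 2.8903 years):
d₁ = [ln(V₀/D) + (r + σ²/2)T] / (σ√T)
   = [ln(369.3048/344.4966) + (0.0108 + 0.5·0.3683²)·2.8903] / (0.3683·√2.8903)
   = [0.069538 + 0.227242] / 0.626142 = 0.473982
d₂ = d₁ − σ√T = 0.473982 − 0.626142 = -0.152160
N(d₁) = 0.682244,  N(d₂) = 0.439530,  e^(−rT) = 0.969267
E₀ = V₀·N(d₁) − D·e^(−rT)·N(d₂)
   = 369.3048·0.682244 − 344.4966·0.969267·0.439530 = 105.192695
B₀ = V₀ − E₀ = 369.3048 − 105.192695 = 264.112105
e^(−λT) = (B₀·e^(rT)/D − 0.3)/(1 − 0.3) = (264.1121·1.031708/344.4966 − 0.3)/0.7 = 0.70138559
λ = −ln(0.70138559)/2.8903 = 0.122720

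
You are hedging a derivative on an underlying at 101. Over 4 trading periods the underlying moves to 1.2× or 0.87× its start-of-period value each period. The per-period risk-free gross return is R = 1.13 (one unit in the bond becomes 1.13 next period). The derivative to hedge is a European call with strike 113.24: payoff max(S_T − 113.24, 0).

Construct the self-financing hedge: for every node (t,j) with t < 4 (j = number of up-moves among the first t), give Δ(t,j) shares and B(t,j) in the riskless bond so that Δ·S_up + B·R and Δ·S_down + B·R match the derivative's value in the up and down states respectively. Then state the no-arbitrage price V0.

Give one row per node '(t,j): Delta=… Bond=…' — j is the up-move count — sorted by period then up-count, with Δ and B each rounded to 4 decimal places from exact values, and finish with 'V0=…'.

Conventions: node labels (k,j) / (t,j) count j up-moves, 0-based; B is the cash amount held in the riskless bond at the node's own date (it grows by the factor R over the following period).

Since d<R<u, set p* = (R−d)/(u−d) = 0.7879; price each node as the discounted p*-expectation of its children.
Payoffs at expiry: V(4,0)=0.0000, V(4,1)=0.0000, V(4,2)=0.0000, V(4,3)=38.5994, V(4,4)=96.1936
(3,0): S=66.5088. Δ = (V_up−V_dn)/(S_up−S_dn) = (0.0000−0.0000)/(79.8106−57.8627) = 0.0000. V = [p*·0.0000 + (1−p*)·0.0000]/1.13 = 0.0000. B = V − Δ·S = 0.0000.
(3,1): S=91.7363. Δ = (V_up−V_dn)/(S_up−S_dn) = (0.0000−0.0000)/(110.0835−79.8106) = 0.0000. V = [p*·0.0000 + (1−p*)·0.0000]/1.13 = 0.0000. B = V − Δ·S = 0.0000.
(3,2): S=126.5328. Δ = (V_up−V_dn)/(S_up−S_dn) = (38.5994−0.0000)/(151.8394−110.0835) = 0.9244. V = [p*·38.5994 + (1−p*)·0.0000]/1.13 = 26.9129. B = V − Δ·S = -90.0548.
(3,3): S=174.5280. Δ = (V_up−V_dn)/(S_up−S_dn) = (96.1936−38.5994)/(209.4336−151.8394) = 1.0000. V = [p*·96.1936 + (1−p*)·38.5994]/1.13 = 74.3156. B = V − Δ·S = -100.2124.
(2,0): S=76.4469. Δ = (V_up−V_dn)/(S_up−S_dn) = (0.0000−0.0000)/(91.7363−66.5088) = 0.0000. V = [p*·0.0000 + (1−p*)·0.0000]/1.13 = 0.0000. B = V − Δ·S = 0.0000.
(2,1): S=105.4440. Δ = (V_up−V_dn)/(S_up−S_dn) = (26.9129−0.0000)/(126.5328−91.7363) = 0.7734. V = [p*·26.9129 + (1−p*)·0.0000]/1.13 = 18.7647. B = V − Δ·S = -62.7896.
(2,2): S=145.4400. Δ = (V_up−V_dn)/(S_up−S_dn) = (74.3156−26.9129)/(174.5280−126.5328) = 0.9877. V = [p*·74.3156 + (1−p*)·26.9129]/1.13 = 56.8677. B = V − Δ·S = -86.7768.
(1,0): S=87.8700. Δ = (V_up−V_dn)/(S_up−S_dn) = (18.7647−0.0000)/(105.4440−76.4469) = 0.6471. V = [p*·18.7647 + (1−p*)·0.0000]/1.13 = 13.0835. B = V − Δ·S = -43.7793.
(1,1): S=121.2000. Δ = (V_up−V_dn)/(S_up−S_dn) = (56.8677−18.7647)/(145.4400−105.4440) = 0.9527. V = [p*·56.8677 + (1−p*)·18.7647]/1.13 = 43.1728. B = V − Δ·S = -72.2908.
(0,0): S=101.0000. Δ = (V_up−V_dn)/(S_up−S_dn) = (43.1728−13.0835)/(121.2000−87.8700) = 0.9028. V = [p*·43.1728 + (1−p*)·13.0835]/1.13 = 32.5577. B = V − Δ·S = -58.6220.
Check: Δ(0,0)·S0 + B(0,0) = 32.5577 = V0.

(0,0): Delta=0.9028 Bond=-58.6220
(1,0): Delta=0.6471 Bond=-43.7793
(1,1): Delta=0.9527 Bond=-72.2908
(2,0): Delta=0.0000 Bond=0.0000
(2,1): Delta=0.7734 Bond=-62.7896
(2,2): Delta=0.9877 Bond=-86.7768
(3,0): Delta=0.0000 Bond=0.0000
(3,1): Delta=0.0000 Bond=0.0000
(3,2): Delta=0.9244 Bond=-90.0548
(3,3): Delta=1.0000 Bond=-100.2124
V0=32.5577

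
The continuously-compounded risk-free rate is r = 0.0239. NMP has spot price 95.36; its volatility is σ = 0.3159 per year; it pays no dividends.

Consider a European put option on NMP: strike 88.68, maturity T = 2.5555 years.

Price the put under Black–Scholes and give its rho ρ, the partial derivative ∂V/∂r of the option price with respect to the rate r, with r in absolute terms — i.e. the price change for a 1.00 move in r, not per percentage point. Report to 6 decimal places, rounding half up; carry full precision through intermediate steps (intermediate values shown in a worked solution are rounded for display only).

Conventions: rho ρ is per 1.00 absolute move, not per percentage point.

price = 12.459545
ρ = -105.554675

σ√T = 0.3159·√2.5555 = 0.504996
d₁ = (ln(S/K) + (r+σ²/2)T) / (σ√T) = (ln(95.36/88.68) + (0.0239+0.3159²/2)·2.5555) / 0.504996 = (0.072625 + 0.188587) / 0.504996 = 0.517255
d₂ = d₁ − σ√T = 0.517255 − 0.504996 = 0.012260
e^{−rT} = 0.940751
N(−d₁) = 0.302489,  N(−d₂) = 0.495109
Put price V = K·e^{−rT}·N(−d₂) − S·N(−d₁) = 41.304901 − 28.845356 = 12.459545
ρ = −K·T·e^{−rT}·N(−d₂) = -105.554675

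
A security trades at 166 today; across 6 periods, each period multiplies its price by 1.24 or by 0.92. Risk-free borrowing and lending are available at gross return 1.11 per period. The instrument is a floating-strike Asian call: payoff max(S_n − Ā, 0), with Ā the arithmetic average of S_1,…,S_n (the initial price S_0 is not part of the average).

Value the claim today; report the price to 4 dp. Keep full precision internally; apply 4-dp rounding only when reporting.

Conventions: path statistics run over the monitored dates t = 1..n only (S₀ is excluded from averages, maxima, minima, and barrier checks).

Set p* = 0.5938 (from d < R < u); the path-dependent value is the discounted p*-expectation over all price paths.
Enumerate all 2^6 = 64 price paths (U = up ×1.24, D = down ×0.92); each path with k up-moves has probability p*^k·(1−p*)^(6−k).
DDDDDD: Ā=125.2447, payoff=0.0000, prob=0.004495
UDDDDD: Ā=168.8081, payoff=0.0000, prob=0.006570
DUDDDD: Ā=159.9548, payoff=0.0000, prob=0.006570
UUDDDD: Ā=215.5912, payoff=0.0000, prob=0.009602
DDUDDD: Ā=151.8097, payoff=0.0000, prob=0.006570
UDUDDD: Ā=204.6131, payoff=0.0000, prob=0.009602
DUUDDD: Ā=195.7597, payoff=0.0000, prob=0.009602
UUUDDD: Ā=263.8501, payoff=0.0000, prob=0.014034
DDDUDD: Ā=144.3162, payoff=0.0000, prob=0.006570
UDDUDD: Ā=194.5132, payoff=0.0000, prob=0.009602
DUDUDD: Ā=185.6599, payoff=0.0000, prob=0.009602
UUDUDD: Ā=250.2372, payoff=0.0000, prob=0.014034
DDUUDD: Ā=177.5148, payoff=5.3385, prob=0.009602
UDUUDD: Ā=239.2591, payoff=7.1954, prob=0.014034
DUUUDD: Ā=230.4057, payoff=16.0487, prob=0.014034
UUUUDD: Ā=310.5469, payoff=21.6309, prob=0.020512
DDDDUD: Ā=137.4223, payoff=0.0000, prob=0.006570
UDDDUD: Ā=185.2213, payoff=0.0000, prob=0.009602
DUDDUD: Ā=176.3680, payoff=6.4853, prob=0.009602
UUDDUD: Ā=237.7133, payoff=8.7411, prob=0.014034
DDUDUD: Ā=168.2229, payoff=14.6304, prob=0.009602
UDUDUD: Ā=226.7352, payoff=19.7192, prob=0.014034
DUUDUD: Ā=217.8819, payoff=28.5726, prob=0.014034
UUUDUD: Ā=293.6669, payoff=38.5108, prob=0.020512
DDDUUD: Ā=160.7294, payoff=22.1239, prob=0.009602
UDDUUD: Ā=216.6353, payoff=29.8191, prob=0.014034
DUDUUD: Ā=207.7820, payoff=38.6724, prob=0.014034
UUDUUD: Ā=280.0540, payoff=52.1237, prob=0.020512
DDUUUD: Ā=199.6369, payoff=46.8175, prob=0.014034
UDUUUD: Ā=269.0759, payoff=63.1019, prob=0.020512
DUUUUD: Ā=260.2225, payoff=71.9552, prob=0.020512
UUUUUD: Ā=350.7347, payoff=96.9831, prob=0.029979
DDDDDU: Ā=131.0798, payoff=4.5856, prob=0.006570
UDDDDU: Ā=176.6728, payoff=6.1805, prob=0.009602
DUDDDU: Ā=167.8194, payoff=15.0339, prob=0.009602
UUDDDU: Ā=226.1914, payoff=20.2630, prob=0.014034
DDUDDU: Ā=159.6744, payoff=23.1789, prob=0.009602
UDUDDU: Ā=215.2133, payoff=31.2412, prob=0.014034
DUUDDU: Ā=206.3599, payoff=40.0945, prob=0.014034
UUUDDU: Ā=278.1373, payoff=54.0404, prob=0.020512
DDDUDU: Ā=152.1809, payoff=30.6724, prob=0.009602
UDDUDU: Ā=205.1134, payoff=41.3411, prob=0.014034
DUDUDU: Ā=196.2600, payoff=50.1944, prob=0.014034
UUDUDU: Ā=264.5244, payoff=67.6533, prob=0.020512
DDUUDU: Ā=188.1150, payoff=58.3395, prob=0.014034
UDUUDU: Ā=253.5463, payoff=78.6314, prob=0.020512
DUUUDU: Ā=244.6929, payoff=87.4848, prob=0.020512
UUUUDU: Ā=329.8035, payoff=117.9143, prob=0.029979
DDDDUU: Ā=145.2869, payoff=37.5664, prob=0.009602
UDDDUU: Ā=195.8215, payoff=50.6329, prob=0.014034
DUDDUU: Ā=186.9682, payoff=59.4863, prob=0.014034
UUDDUU: Ā=252.0006, payoff=80.1772, prob=0.020512
DDUDUU: Ā=178.8231, payoff=67.6313, prob=0.014034
UDUDUU: Ā=241.0224, payoff=91.1553, prob=0.020512
DUUDUU: Ā=232.1691, payoff=100.0086, prob=0.020512
UUUDUU: Ā=312.9236, payoff=134.7942, prob=0.029979
DDDUUU: Ā=171.3296, payoff=75.1248, prob=0.014034
UDDUUU: Ā=230.9225, payoff=101.2552, prob=0.020512
DUDUUU: Ā=222.0692, payoff=110.1085, prob=0.020512
UUDUUU: Ā=299.3107, payoff=148.4071, prob=0.029979
DDUUUU: Ā=213.9241, payoff=118.2536, prob=0.020512
UDUUUU: Ā=288.3325, payoff=159.3852, prob=0.029979
DUUUUU: Ā=279.4792, payoff=168.2386, prob=0.029979
UUUUUU: Ā=376.6894, payoff=226.7563, prob=0.043815
Price = Σ prob·payoff / R^6 = 69.253340 / 1.870415 = 37.0257

price = 37.0257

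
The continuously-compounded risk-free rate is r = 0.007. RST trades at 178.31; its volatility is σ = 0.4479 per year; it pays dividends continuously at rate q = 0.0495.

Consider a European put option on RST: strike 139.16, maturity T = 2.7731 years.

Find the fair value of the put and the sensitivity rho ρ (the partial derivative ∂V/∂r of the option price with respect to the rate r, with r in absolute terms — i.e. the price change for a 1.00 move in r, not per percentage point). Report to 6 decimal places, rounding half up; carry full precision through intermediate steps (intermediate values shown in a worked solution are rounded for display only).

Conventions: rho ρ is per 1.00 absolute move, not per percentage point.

price = 33.582142
ρ = -219.032216

σ√T = 0.4479·√2.7731 = 0.745871
d₁ = (ln(S/K) + (r−q+σ²/2)T) / (σ√T) = (ln(178.31/139.16) + (0.007−0.0495+0.4479²/2)·2.7731) / 0.745871 = (0.247899 + 0.160305) / 0.745871 = 0.547285
d₂ = d₁ − σ√T = 0.547285 − 0.745871 = -0.198586
e^{−rT} = 0.980775
e^{−qT} = 0.871736
N(−d₁) = 0.292091,  N(−d₂) = 0.578707
Put price V = K·e^{−rT}·N(−d₂) − S·e^{−qT}·N(−d₁) = 78.984608 − 45.402466 = 33.582142
ρ = −K·T·e^{−rT}·N(−d₂) = -219.032216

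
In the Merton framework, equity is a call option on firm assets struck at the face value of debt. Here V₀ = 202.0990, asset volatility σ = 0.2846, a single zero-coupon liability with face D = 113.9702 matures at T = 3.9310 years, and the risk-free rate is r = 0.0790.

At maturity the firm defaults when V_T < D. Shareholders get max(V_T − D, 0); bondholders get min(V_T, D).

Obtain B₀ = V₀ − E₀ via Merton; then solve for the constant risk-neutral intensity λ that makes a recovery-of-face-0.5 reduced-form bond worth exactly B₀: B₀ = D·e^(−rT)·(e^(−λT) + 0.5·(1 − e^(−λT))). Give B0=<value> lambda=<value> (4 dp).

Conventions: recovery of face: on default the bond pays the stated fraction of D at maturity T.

Work the structural quantities from V₀ = 202.0990 against face 113.9702:
d₁ = [ln(V₀/D) + (r + σ²/2)T] / (σ√T)
   = [ln(202.0990/113.9702) + (0.0790 + 0.5·0.2846²)·3.9310] / (0.2846·√3.9310)
   = [0.572821 + 0.469749] / 0.564269 = 1.847645
d₂ = d₁ − σ√T = 1.847645 − 0.564269 = 1.283376
N(d₁) = 0.967673,  N(d₂) = 0.900320,  e^(−rT) = 0.733044
E₀ = V₀·N(d₁) − D·e^(−rT)·N(d₂)
   = 202.0990·0.967673 − 113.9702·0.733044·0.900320 = 120.348364
B₀ = V₀ − E₀ = 202.0990 − 120.348364 = 81.750636
e^(−λT) = (B₀·e^(rT)/D − 0.5)/(1 − 0.5) = (81.7506·1.364174/113.9702 − 0.5)/0.5 = 0.95703842
λ = −ln(0.95703842)/3.9310 = 0.011171

B0=81.7506 lambda=0.0112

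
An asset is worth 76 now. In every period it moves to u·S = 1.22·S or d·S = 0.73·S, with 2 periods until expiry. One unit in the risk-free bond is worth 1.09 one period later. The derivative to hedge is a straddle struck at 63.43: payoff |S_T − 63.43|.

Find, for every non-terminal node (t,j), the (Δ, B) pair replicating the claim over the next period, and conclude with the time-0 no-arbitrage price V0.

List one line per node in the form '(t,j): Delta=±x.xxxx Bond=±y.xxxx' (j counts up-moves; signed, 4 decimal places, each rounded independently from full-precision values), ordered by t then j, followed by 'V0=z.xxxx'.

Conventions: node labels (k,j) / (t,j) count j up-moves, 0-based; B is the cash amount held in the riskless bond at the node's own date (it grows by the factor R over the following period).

(0,0): Delta=0.7003 Bond=-27.8910
(1,0): Delta=-0.6869 Bond=46.5597
(1,1): Delta=1.0000 Bond=-58.1927
V0=25.3291

No-arbitrage ⇒ martingale measure with p* = (R−d)/(u−d) = 0.7347.
Expiry values: V(2,0)=22.9296, V(2,1)=4.2556, V(2,2)=49.6884
Node (1,0) S=55.4800: V=(p*·4.2556+(1−p*)·22.9296)/1.09=8.4495; Δ=(4.2556−22.9296)/(67.6856−40.5004)=-0.6869; B=V−Δ·S=46.5597
Node (1,1) S=92.7200: V=(p*·49.6884+(1−p*)·4.2556)/1.09=34.5273; Δ=(49.6884−4.2556)/(113.1184−67.6856)=1.0000; B=V−Δ·S=-58.1927
Node (0,0) S=76.0000: V=(p*·34.5273+(1−p*)·8.4495)/1.09=25.3291; Δ=(34.5273−8.4495)/(92.7200−55.4800)=0.7003; B=V−Δ·S=-27.8910
As a check, the time-0 holding Δ(0,0)·S0 + B(0,0) comes to 25.3291 — exactly V0.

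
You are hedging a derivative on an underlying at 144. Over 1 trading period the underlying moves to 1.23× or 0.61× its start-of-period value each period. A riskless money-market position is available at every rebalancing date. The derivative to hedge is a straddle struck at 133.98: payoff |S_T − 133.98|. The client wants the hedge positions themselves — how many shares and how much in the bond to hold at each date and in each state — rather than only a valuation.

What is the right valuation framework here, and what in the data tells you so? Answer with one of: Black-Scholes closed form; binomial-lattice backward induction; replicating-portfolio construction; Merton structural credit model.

Key observation: a price alone would not answer the question — the per-node share/bond construction on the spot-144, 1.23/0.61 tree is required, and only the replicating-portfolio method yields it.

framework: replicating-portfolio construction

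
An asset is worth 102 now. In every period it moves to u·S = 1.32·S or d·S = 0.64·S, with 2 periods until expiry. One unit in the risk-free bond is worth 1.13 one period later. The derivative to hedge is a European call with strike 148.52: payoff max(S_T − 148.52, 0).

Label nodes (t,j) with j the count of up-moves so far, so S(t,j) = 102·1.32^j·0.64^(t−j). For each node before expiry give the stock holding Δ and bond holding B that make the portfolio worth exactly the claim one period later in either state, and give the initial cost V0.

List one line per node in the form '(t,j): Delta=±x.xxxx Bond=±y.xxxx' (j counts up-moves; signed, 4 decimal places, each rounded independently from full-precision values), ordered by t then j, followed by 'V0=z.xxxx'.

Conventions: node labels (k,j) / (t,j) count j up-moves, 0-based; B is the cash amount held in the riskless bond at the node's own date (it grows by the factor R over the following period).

(0,0): Delta=0.2685 Bond=-15.5116
(1,0): Delta=0.0000 Bond=0.0000
(1,1): Delta=0.3190 Bond=-24.3247
V0=11.8760

Risk-neutral probability p* = (R−d)/(u−d) = (1.13−0.64)/(1.32−0.64) = 0.7206.
Terminal payoffs: V(2,0)=0.0000, V(2,1)=0.0000, V(2,2)=29.2048
(1,0): S=65.2800. Δ = (V_up−V_dn)/(S_up−S_dn) = (0.0000−0.0000)/(86.1696−41.7792) = 0.0000. V = [p*·0.0000 + (1−p*)·0.0000]/1.13 = 0.0000. B = V − Δ·S = 0.0000.
(1,1): S=134.6400. Δ = (V_up−V_dn)/(S_up−S_dn) = (29.2048−0.0000)/(177.7248−86.1696) = 0.3190. V = [p*·29.2048 + (1−p*)·0.0000]/1.13 = 18.6236. B = V − Δ·S = -24.3247.
(0,0): S=102.0000. Δ = (V_up−V_dn)/(S_up−S_dn) = (18.6236−0.0000)/(134.6400−65.2800) = 0.2685. V = [p*·18.6236 + (1−p*)·0.0000]/1.13 = 11.8760. B = V − Δ·S = -15.5116.
Check: Δ(0,0)·S0 + B(0,0) = 11.8760 = V0.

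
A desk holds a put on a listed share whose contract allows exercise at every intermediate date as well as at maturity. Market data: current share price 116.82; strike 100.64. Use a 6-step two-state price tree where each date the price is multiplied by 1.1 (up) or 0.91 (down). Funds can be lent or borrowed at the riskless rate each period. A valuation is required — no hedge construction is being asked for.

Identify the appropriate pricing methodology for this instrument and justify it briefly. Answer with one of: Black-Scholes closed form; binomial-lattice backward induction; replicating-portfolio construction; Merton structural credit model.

Key observation: early exercise of the strike-100.64 put must be checked at each of the 6 dates (spot 116.82), which forces a node-by-node comparison of intrinsic and continuation value backward from expiry.

framework: binomial-lattice backward induction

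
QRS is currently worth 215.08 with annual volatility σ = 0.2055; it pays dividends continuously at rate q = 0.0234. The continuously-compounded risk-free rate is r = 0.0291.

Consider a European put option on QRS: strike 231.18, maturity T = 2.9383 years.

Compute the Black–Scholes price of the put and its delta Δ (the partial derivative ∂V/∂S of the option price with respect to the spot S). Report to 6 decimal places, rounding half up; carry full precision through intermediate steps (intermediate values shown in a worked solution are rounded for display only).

price = 34.947692
Δ = -0.459795

σ√T = 0.2055·√2.9383 = 0.352257
d₁ = (ln(S/K) + (r−q+σ²/2)T) / (σ√T) = (ln(215.08/231.18) + (0.0291−0.0234+0.2055²/2)·2.9383) / 0.352257 = (-0.072187 + 0.078791) / 0.352257 = 0.018749
d₂ = d₁ − σ√T = 0.018749 − 0.352257 = -0.333509
e^{−rT} = 0.918049
e^{−qT} = 0.933554
N(−d₁) = 0.492521,  N(−d₂) = 0.630625
Put price V = K·e^{−rT}·N(−d₂) − S·e^{−qT}·N(−d₁) = 133.840386 − 98.892694 = 34.947692
Δ = −e^{−qT}·N(−d₁) = -0.459795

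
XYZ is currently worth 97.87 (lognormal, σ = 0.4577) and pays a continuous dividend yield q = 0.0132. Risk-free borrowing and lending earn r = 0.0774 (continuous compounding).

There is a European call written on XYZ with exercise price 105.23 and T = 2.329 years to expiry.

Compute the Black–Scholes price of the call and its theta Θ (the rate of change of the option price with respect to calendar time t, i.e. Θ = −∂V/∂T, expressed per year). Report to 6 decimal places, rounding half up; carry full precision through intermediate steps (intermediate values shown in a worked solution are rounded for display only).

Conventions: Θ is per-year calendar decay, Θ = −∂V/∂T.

σ√T = 0.4577·√2.329 = 0.698499
d₁ = (ln(S/K) + (r−q+σ²/2)T) / (σ√T) = (ln(97.87/105.23) + (0.0774−0.0132+0.4577²/2)·2.329) / 0.698499 = (-0.072508 + 0.393472) / 0.698499 = 0.459505
d₂ = d₁ − σ√T = 0.459505 − 0.698499 = -0.238994
e^{−rT} = 0.835049
e^{−qT} = 0.969725
N(d₁) = 0.677064,  N(d₂) = 0.405555
Call price V = S·e^{−qT}·N(d₁) − K·e^{−rT}·N(d₂) = 64.258123 − 35.637041 = 28.621081
φ(d₁) = (1/√(2π))·e^{−d₁²/2} = 0.358972
Θ = −S·e^{−qT}·φ(d₁)·σ/(2√T) + q·S·e^{−qT}·N(d₁) − r·K·e^{−rT}·N(d₂) = −5.108870 + 0.848207 − 2.758307 = -7.018970

price = 28.621081
Θ = -7.018970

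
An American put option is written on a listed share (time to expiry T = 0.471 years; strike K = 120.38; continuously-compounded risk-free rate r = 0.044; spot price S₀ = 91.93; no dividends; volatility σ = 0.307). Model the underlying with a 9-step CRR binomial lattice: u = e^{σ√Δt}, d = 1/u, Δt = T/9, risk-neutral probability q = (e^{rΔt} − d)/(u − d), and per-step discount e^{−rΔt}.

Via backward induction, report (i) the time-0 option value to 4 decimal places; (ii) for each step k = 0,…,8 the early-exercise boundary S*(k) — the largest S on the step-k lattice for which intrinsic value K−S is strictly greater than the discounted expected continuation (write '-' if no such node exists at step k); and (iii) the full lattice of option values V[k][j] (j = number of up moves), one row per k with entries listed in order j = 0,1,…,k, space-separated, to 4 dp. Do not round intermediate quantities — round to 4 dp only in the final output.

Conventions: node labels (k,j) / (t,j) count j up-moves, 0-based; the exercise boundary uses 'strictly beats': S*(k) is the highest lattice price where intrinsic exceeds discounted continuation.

Δt=0.05233, u=1.07276, d=0.93218, q=0.49885, disc=e^(-rΔt)=0.99770
k=9 terminal: V=max(K-S,0) → 71.5204 64.1522 55.6727 45.9146 34.6848 21.7616 6.8894 0.0000 0.0000 0.0000
k=8: j=0 S=52.4144 intr=67.9656 cont=67.6887 V=67.9656[EX]; j=1 S=60.3187 intr=60.0613 cont=59.7844 V=60.0613[EX]; j=2 S=69.4151 intr=50.9649 cont=50.6880 V=50.9649[EX]; j=3 S=79.8832 intr=40.4968 cont=40.2199 V=40.4968[EX]; j=4 S=91.9300 intr=28.4500 cont=28.1731 V=28.4500[EX]; j=5 S=105.7935 intr=14.5865 cont=14.3096 V=14.5865[EX]; j=6 S=121.7477 intr=0.0000 cont=3.4447 V=3.4447[hold]; j=7 S=140.1078 intr=0.0000 cont=0.0000 V=0.0000[hold]; j=8 S=161.2367 intr=0.0000 cont=0.0000 V=0.0000[hold]  S*(8)=105.7935
k=7: j=0 S=56.2278 intr=64.1522 cont=63.8753 V=64.1522[EX]; j=1 S=64.7073 intr=55.6727 cont=55.3959 V=55.6727[EX]; j=2 S=74.4654 intr=45.9146 cont=45.6377 V=45.9146[EX]; j=3 S=85.6952 intr=34.6848 cont=34.4079 V=34.6848[EX]; j=4 S=98.6184 intr=21.7616 cont=21.4847 V=21.7616[EX]; j=5 S=113.4906 intr=6.8894 cont=9.0077 V=9.0077[hold]; j=6 S=130.6055 intr=0.0000 cont=1.7223 V=1.7223[hold]; j=7 S=150.3015 intr=0.0000 cont=0.0000 V=0.0000[hold]  S*(7)=98.6184
k=6: j=0 S=60.3187 intr=60.0613 cont=59.7844 V=60.0613[EX]; j=1 S=69.4151 intr=50.9649 cont=50.6880 V=50.9649[EX]; j=2 S=79.8832 intr=40.4968 cont=40.2199 V=40.4968[EX]; j=3 S=91.9300 intr=28.4500 cont=28.1731 V=28.4500[EX]; j=4 S=105.7935 intr=14.5865 cont=15.3639 V=15.3639[hold]; j=5 S=121.7477 intr=0.0000 cont=5.3610 V=5.3610[hold]; j=6 S=140.1078 intr=0.0000 cont=0.8612 V=0.8612[hold]  S*(6)=91.9300
k=5: j=0 S=64.7073 intr=55.6727 cont=55.3959 V=55.6727[EX]; j=1 S=74.4654 intr=45.9146 cont=45.6377 V=45.9146[EX]; j=2 S=85.6952 intr=34.6848 cont=34.4079 V=34.6848[EX]; j=3 S=98.6184 intr=21.7616 cont=21.8716 V=21.8716[hold]; j=4 S=113.4906 intr=6.8894 cont=10.3501 V=10.3501[hold]; j=5 S=130.6055 intr=0.0000 cont=3.1091 V=3.1091[hold]  S*(5)=85.6952
k=4: j=0 S=69.4151 intr=50.9649 cont=50.6880 V=50.9649[EX]; j=1 S=79.8832 intr=40.4968 cont=40.2199 V=40.4968[EX]; j=2 S=91.9300 intr=28.4500 cont=28.2279 V=28.4500[EX]; j=3 S=105.7935 intr=14.5865 cont=16.0870 V=16.0870[hold]; j=4 S=121.7477 intr=0.0000 cont=6.7225 V=6.7225[hold]  S*(4)=91.9300
k=3: j=0 S=74.4654 intr=45.9146 cont=45.6377 V=45.9146[EX]; j=1 S=85.6952 intr=34.6848 cont=34.4079 V=34.6848[EX]; j=2 S=98.6184 intr=21.7616 cont=22.2315 V=22.2315[hold]; j=3 S=113.4906 intr=6.8894 cont=11.3893 V=11.3893[hold]  S*(3)=85.6952
k=2: j=0 S=79.8832 intr=40.4968 cont=40.2199 V=40.4968[EX]; j=1 S=91.9300 intr=28.4500 cont=28.4070 V=28.4500[EX]; j=2 S=105.7935 intr=14.5865 cont=16.7842 V=16.7842[hold]  S*(2)=91.9300
k=1: j=0 S=85.6952 intr=34.6848 cont=34.4079 V=34.6848[EX]; j=1 S=98.6184 intr=21.7616 cont=22.5785 V=22.5785[hold]  S*(1)=85.6952
k=0: j=0 S=91.9300 intr=28.4500 cont=28.5797 V=28.5797[hold]  S*(0)=-

price = 28.5797
boundary = - 85.6952 91.9300 85.6952 91.9300 85.6952 91.9300 98.6184 105.7935
tree:
28.5797
34.6848 22.5785
40.4968 28.4500 16.7842
45.9146 34.6848 22.2315 11.3893
50.9649 40.4968 28.4500 16.0870 6.7225
55.6727 45.9146 34.6848 21.8716 10.3501 3.1091
60.0613 50.9649 40.4968 28.4500 15.3639 5.3610 0.8612
64.1522 55.6727 45.9146 34.6848 21.7616 9.0077 1.7223 0.0000
67.9656 60.0613 50.9649 40.4968 28.4500 14.5865 3.4447 0.0000 0.0000
71.5204 64.1522 55.6727 45.9146 34.6848 21.7616 6.8894 0.0000 0.0000 0.0000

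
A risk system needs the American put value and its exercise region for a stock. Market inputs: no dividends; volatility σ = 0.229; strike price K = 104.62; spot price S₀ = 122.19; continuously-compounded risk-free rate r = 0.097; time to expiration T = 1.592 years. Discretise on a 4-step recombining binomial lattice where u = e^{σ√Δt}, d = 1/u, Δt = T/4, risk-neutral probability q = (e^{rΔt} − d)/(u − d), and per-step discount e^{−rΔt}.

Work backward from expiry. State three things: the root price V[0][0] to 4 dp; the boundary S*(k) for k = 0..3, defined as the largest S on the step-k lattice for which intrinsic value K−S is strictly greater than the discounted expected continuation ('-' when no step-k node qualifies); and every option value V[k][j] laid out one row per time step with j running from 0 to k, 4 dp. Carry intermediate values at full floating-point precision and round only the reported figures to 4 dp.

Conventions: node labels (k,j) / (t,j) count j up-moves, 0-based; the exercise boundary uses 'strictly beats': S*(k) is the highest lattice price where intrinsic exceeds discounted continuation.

Δt=0.39800  u=1.15543  d=0.86548  q=0.59970  discount=0.96213
step 4 (expiry): payoffs max(K−S,0) = 36.0608 13.0927 0.0000 0.0000 0.0000
step 3: (k=3,j=0): S=79.2152, K−S=25.4048, hold=21.4428 ⇒ V=25.4048 exercise | (k=3,j=1): S=105.7531, K−S=0.0000, hold=5.0425 ⇒ V=5.0425 continue | (k=3,j=2): S=141.1816, K−S=0.0000, hold=0.0000 ⇒ V=0.0000 continue | (k=3,j=3): S=188.4790, K−S=0.0000, hold=0.0000 ⇒ V=0.0000 continue  boundary S*=79.2152
step 2: (k=2,j=0): S=91.5273, K−S=13.0927, hold=12.6940 ⇒ V=13.0927 exercise | (k=2,j=1): S=122.1900, K−S=0.0000, hold=1.9421 ⇒ V=1.9421 continue | (k=2,j=2): S=163.1250, K−S=0.0000, hold=0.0000 ⇒ V=0.0000 continue  boundary S*=91.5273
step 1: (k=1,j=0): S=105.7531, K−S=0.0000, hold=6.1631 ⇒ V=6.1631 continue | (k=1,j=1): S=141.1816, K−S=0.0000, hold=0.7480 ⇒ V=0.7480 continue  boundary S*=-
step 0: (k=0,j=0): S=122.1900, K−S=0.0000, hold=2.8053 ⇒ V=2.8053 continue  boundary S*=-

price = 2.8053
boundary = - - 91.5273 79.2152
tree:
2.8053
6.1631 0.7480
13.0927 1.9421 0.0000
25.4048 5.0425 0.0000 0.0000
36.0608 13.0927 0.0000 0.0000 0.0000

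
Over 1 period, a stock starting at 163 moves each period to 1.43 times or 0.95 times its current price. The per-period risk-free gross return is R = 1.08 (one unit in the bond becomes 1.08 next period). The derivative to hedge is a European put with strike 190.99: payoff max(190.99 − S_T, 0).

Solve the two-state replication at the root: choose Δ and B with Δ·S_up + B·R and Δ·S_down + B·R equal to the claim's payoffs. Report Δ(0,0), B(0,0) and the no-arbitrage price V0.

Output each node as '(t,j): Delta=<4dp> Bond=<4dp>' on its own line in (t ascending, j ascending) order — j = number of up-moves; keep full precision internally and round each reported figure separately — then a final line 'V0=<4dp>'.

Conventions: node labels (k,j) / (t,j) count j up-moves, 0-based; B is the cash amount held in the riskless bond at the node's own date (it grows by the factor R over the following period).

(0,0): Delta=-0.4619 Bond=99.6917
V0=24.4001

Risk-neutral probability p* = (R−d)/(u−d) = (1.08−0.95)/(1.43−0.95) = 0.2708.
Terminal payoffs: V(1,0)=36.1400, V(1,1)=0.0000
  t=0,j=0: stock 163.0000 → up 233.0900 (V=0.0000), down 154.8500 (V=36.1400). Price 24.4001; hedge Δ=-0.4619, bond B=99.6917.
Check: Δ(0,0)·S0 + B(0,0) = 24.4001 = V0.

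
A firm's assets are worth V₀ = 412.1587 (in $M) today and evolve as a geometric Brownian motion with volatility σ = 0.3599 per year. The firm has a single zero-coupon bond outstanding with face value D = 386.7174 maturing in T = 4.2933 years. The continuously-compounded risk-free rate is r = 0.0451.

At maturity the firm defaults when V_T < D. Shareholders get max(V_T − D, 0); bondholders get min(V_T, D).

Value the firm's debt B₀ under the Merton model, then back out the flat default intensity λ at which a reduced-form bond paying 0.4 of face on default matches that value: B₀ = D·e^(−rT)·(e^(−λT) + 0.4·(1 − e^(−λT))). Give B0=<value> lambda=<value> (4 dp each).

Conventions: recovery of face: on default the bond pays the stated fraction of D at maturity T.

B0=253.2226 lambda=0.0976

Work the structural quantities from V₀ = 412.1587 against face 386.7174:
d₁ = [ln(V₀/D) + (r + σ²/2)T] / (σ√T)
   = [ln(412.1587/386.7174) + (0.0451 + 0.5·0.3599²)·4.2933] / (0.3599·√4.2933)
   = [0.063714 + 0.471679] / 0.745723 = 0.717952
d₂ = d₁ − σ√T = 0.717952 − 0.745723 = -0.027771
N(d₁) = 0.763607,  N(d₂) = 0.488923,  e^(−rT) = 0.823965
E₀ = V₀·N(d₁) − D·e^(−rT)·N(d₂)
   = 412.1587·0.763607 − 386.7174·0.823965·0.488923 = 158.936148
B₀ = V₀ − E₀ = 412.1587 − 158.936148 = 253.222552
e^(−λT) = (B₀·e^(rT)/D − 0.4)/(1 − 0.4) = (253.2226·1.213645/386.7174 − 0.4)/0.6 = 0.65782429
λ = −ln(0.65782429)/4.2933 = 0.097551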